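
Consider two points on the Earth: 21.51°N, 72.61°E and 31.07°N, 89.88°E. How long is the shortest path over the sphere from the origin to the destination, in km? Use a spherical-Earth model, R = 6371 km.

cos σ = sin φ₁ sin φ₂ + cos φ₁ cos φ₂ cos Δλ
      = sin(21.51°)sin(31.07°) + cos(21.51°)cos(31.07°)cos(17.27°) = 0.9502
σ = 18.161° → d = Rσ = 6371·0.31696 = 2019 km

2019 km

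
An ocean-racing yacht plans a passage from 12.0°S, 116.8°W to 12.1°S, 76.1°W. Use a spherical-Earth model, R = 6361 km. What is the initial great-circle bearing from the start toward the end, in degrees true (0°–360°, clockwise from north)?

θ = atan2( sin Δλ·cos φ₂ ,  cos φ₁ sin φ₂ − sin φ₁ cos φ₂ cos Δλ )
  = atan2(+0.6376, -0.0509) = 94.57°

94.6°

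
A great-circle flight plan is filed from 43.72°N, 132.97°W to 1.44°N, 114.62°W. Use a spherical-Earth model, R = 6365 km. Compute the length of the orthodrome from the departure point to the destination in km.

cos σ = sin φ₁ sin φ₂ + cos φ₁ cos φ₂ cos Δλ
      = sin(43.72°)sin(1.44°) + cos(43.72°)cos(1.44°)cos(18.35°) = 0.7031
σ = 45.322° → d = Rσ = 6365·0.79101 = 5035 km

5035 km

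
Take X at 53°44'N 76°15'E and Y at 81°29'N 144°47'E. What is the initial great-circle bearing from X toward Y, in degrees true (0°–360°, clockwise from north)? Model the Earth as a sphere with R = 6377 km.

N = sin Δλ·cos φ₂ = +0.1378;  D = cos φ₁ sin φ₂ − sin φ₁ cos φ₂ cos Δλ = +0.5413
initial course = atan2(N, D) = 14.28°

14.3°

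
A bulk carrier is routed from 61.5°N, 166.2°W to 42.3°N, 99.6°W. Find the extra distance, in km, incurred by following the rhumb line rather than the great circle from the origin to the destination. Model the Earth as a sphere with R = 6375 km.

181 km

Great circle: cos σ = sin φ₁ sin φ₂ + cos φ₁ cos φ₂ cos Δλ,  σ = 0.7501 rad → d_gc = 4781.9 km
Rhumb line: Δψ = -0.5543, q = Δφ/Δψ = 0.6045, d_rh = R√(Δφ²+q²Δλ²) = 4963.0 km
Excess = 4963.0 − 4781.9 = 181.1 ≈ 181 km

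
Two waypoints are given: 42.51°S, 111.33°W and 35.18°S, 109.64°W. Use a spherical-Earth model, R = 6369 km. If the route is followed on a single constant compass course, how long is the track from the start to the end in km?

Δψ = ln[tan(π/4+φ₂/2)/tan(π/4+φ₁/2)] = +0.1645;  Δφ = +0.1279 rad,  Δλ = +0.0295 rad
q = Δφ/Δψ = 0.7776
d = R·√(Δφ² + q²Δλ²) = 6369·0.12997 = 828 km

828 km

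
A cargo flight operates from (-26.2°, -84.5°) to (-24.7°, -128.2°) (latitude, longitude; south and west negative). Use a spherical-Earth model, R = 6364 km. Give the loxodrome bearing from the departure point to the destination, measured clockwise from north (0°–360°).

Δψ = ln[tan(π/4+φ₂/2)/tan(π/4+φ₁/2)] = +0.0290
Δλ = -0.7627 rad (taken the short way round)
course = atan2(Δλ, Δψ) = 272.18°

272.2°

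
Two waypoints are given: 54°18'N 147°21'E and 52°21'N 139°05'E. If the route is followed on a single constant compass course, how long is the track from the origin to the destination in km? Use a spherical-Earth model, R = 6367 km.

590 km

Rhumb course C = atan2(Δλ, Δψ) with Δψ = ln[tan(π/4+φ₂/2)/tan(π/4+φ₁/2)] = -0.0570, Δλ = -0.1443 → C = 248.44°
d = R·|Δφ| / |cos C| = 6367·0.03403 / 0.36740 = 590 km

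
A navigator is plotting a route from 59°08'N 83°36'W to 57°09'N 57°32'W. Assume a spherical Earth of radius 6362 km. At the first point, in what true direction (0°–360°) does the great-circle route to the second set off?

N = sin Δλ·cos φ₂ = +0.2384;  D = cos φ₁ sin φ₂ − sin φ₁ cos φ₂ cos Δλ = +0.0128
initial course = atan2(N, D) = 86.94°

86.9°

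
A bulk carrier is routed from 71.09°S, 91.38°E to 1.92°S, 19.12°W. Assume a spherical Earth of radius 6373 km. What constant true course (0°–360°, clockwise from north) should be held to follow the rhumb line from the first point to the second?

Meridional parts: M(φ₁)=-1.7925, M(φ₂)=-0.0335 → ΔM = +1.7590;  Δλ = -1.9286 rad
tan C = Δλ / ΔM = -1.0964 → C = 312.37°

312.4°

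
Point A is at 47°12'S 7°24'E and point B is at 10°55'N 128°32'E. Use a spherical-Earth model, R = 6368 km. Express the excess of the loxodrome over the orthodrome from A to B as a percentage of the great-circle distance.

3.8%

Great circle: σ = 2.0759 rad → d_gc = Rσ = 13219.3 km
Rhumb: Δφ = +1.0143, Δλ = +2.1142, Δψ = +1.1285, q = Δφ/Δψ = 0.8989 → d_rh = R√(Δφ²+q²Δλ²) = 13717.4 km
Excess = (13717.4 − 13219.3) / 13219.3 = 498.1 / 13219.3 = 3.77% ≈ 3.8%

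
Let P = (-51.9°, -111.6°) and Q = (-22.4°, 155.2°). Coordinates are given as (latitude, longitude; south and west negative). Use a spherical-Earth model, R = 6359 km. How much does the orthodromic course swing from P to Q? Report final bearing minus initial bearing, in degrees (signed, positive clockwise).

Initial bearing θ₁ = atan2(sin Δλ cos φ₂, cos φ₁ sin φ₂ − sin φ₁ cos φ₂ cos Δλ) = 253.37°
Final bearing θ₂ = (initial bearing from the destination back to the start) + 180° = 320.25°
Δθ = θ₂ − θ₁ = +66.9°

+66.9°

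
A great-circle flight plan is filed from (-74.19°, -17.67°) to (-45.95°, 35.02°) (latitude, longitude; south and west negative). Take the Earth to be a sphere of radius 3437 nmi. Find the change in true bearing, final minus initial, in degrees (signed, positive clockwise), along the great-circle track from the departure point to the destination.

-47.7°

Initial bearing θ₁ = atan2(sin Δλ cos φ₂, cos φ₁ sin φ₂ − sin φ₁ cos φ₂ cos Δλ) = 69.24°
Final bearing θ₂ = (initial bearing from the destination back to the start) + 180° = 21.49°
Δθ = θ₂ − θ₁ = -47.7°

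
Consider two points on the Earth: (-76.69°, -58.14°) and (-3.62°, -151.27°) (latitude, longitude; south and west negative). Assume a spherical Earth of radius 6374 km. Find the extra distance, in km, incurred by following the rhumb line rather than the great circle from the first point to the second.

Great circle: cos σ = sin φ₁ sin φ₂ + cos φ₁ cos φ₂ cos Δλ,  σ = 1.5219 rad → d_gc = 9700.5 km
Rhumb line: Δψ = +2.0851, q = Δφ/Δψ = 0.6116, d_rh = R√(Δφ²+q²Δλ²) = 10306.9 km
Excess = 10306.9 − 9700.5 = 606.4 ≈ 606 km

606 km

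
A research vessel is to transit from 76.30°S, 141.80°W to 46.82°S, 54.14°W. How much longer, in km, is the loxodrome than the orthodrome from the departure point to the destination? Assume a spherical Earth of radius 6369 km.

402 km

Great circle: cos σ = sin φ₁ sin φ₂ + cos φ₁ cos φ₂ cos Δλ,  σ = 0.7741 rad → d_gc = 4929.99 km
Rhumb line: Δψ = +1.1922, q = Δφ/Δψ = 0.4316, d_rh = R√(Δφ²+q²Δλ²) = 5331.51 km
Excess = 5331.51 − 4929.99 = 401.52 ≈ 402 km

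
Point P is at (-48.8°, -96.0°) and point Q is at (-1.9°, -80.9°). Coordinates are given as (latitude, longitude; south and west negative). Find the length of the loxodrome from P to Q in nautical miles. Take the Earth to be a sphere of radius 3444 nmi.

2927 nmi

Rhumb course C = atan2(Δλ, Δψ) with Δψ = ln[tan(π/4+φ₂/2)/tan(π/4+φ₁/2)] = +0.9453, Δλ = +0.2635 → C = 15.58°
d = R·|Δφ| / |cos C| = 3444·0.81856 / 0.96327 = 2927 nmi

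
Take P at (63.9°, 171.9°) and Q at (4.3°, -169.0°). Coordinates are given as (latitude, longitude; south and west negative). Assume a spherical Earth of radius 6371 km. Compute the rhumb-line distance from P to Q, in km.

6816 km

Δψ = ln[tan(π/4+φ₂/2)/tan(π/4+φ₁/2)] = -1.3868;  Δφ = -1.0402 rad,  Δλ = +0.3334 rad
q = Δφ/Δψ = 0.7501
d = R·√(Δφ² + q²Δλ²) = 6371·1.06985 = 6816 km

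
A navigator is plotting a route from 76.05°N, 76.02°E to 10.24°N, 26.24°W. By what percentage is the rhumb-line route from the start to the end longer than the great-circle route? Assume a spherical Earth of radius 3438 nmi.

Great circle: σ = 1.4483 rad → d_gc = Rσ = 4979.4 nmi
Rhumb: Δφ = -1.1486, Δλ = -1.7848, Δψ = -1.9213, q = Δφ/Δψ = 0.5978 → d_rh = R√(Δφ²+q²Δλ²) = 5389.9 nmi
Excess = (5389.9 − 4979.4) / 4979.4 = 410.5 / 4979.4 = 8.24% ≈ 8.2%

8.2%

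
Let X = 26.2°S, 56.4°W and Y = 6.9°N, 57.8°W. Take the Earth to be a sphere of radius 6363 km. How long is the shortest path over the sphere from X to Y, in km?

3679 km

cos σ = sin φ₁ sin φ₂ + cos φ₁ cos φ₂ cos Δλ
      = sin(-26.20°)sin(6.90°) + cos(-26.20°)cos(6.90°)cos(-1.40°) = 0.8375
σ = 33.128° → d = Rσ = 6363·0.57819 = 3679 km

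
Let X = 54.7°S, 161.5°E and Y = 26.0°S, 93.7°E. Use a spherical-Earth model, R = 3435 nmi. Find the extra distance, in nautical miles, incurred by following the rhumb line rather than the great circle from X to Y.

94 nmi

Great circle: cos σ = sin φ₁ sin φ₂ + cos φ₁ cos φ₂ cos Δλ,  σ = 0.9836 rad → d_gc = 3378.7 nmi
Rhumb line: Δψ = +0.6749, q = Δφ/Δψ = 0.7422, d_rh = R√(Δφ²+q²Δλ²) = 3472.9 nmi
Excess = 3472.9 − 3378.7 = 94.2 ≈ 94 nmi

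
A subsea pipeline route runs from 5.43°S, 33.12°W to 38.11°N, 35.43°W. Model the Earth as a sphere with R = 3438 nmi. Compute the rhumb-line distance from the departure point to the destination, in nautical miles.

Rhumb course C = atan2(Δλ, Δψ) with Δψ = ln[tan(π/4+φ₂/2)/tan(π/4+φ₁/2)] = +0.8153, Δλ = -0.0403 → C = 357.17°
d = R·|Δφ| / |cos C| = 3438·0.75992 / 0.99878 = 2616 nmi

2616 nmi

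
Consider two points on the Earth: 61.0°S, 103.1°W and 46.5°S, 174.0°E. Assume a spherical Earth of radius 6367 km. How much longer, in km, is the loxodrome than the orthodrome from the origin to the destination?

336 km

Great circle: cos σ = sin φ₁ sin φ₂ + cos φ₁ cos φ₂ cos Δλ,  σ = 0.8289 rad → d_gc = 5277.7 km
Rhumb line: Δψ = +0.4335, q = Δφ/Δψ = 0.5838, d_rh = R√(Δφ²+q²Δλ²) = 5614.1 km
Excess = 5614.1 − 5277.7 = 336.4 ≈ 336 km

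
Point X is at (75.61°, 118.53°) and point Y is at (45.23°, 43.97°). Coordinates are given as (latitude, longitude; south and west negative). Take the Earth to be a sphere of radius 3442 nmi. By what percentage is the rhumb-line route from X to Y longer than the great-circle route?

5.7%

Great circle: σ = 0.7462 rad → d_gc = Rσ = 2568.5 nmi
Rhumb: Δφ = -0.5302, Δλ = -1.3013, Δψ = -1.1825, q = Δφ/Δψ = 0.4484 → d_rh = R√(Δφ²+q²Δλ²) = 2713.8 nmi
Excess = (2713.8 − 2568.5) / 2568.5 = 145.3 / 2568.5 = 5.66% ≈ 5.7%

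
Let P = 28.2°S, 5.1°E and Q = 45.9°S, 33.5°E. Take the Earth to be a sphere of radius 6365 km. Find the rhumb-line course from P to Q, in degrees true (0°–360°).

128.2°

Δψ = ln[tan(π/4+φ₂/2)/tan(π/4+φ₁/2)] = -0.3904
Δλ = +0.4957 rad (taken the short way round)
course = atan2(Δλ, Δψ) = 128.23°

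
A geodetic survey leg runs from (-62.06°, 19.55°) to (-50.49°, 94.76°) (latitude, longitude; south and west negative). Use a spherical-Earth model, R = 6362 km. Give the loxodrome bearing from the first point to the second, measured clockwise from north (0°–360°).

74.4°

Meridional parts: M(φ₁)=-1.3912, M(φ₂)=-1.0241 → ΔM = +0.3672;  Δλ = +1.3127 rad
tan C = Δλ / ΔM = +3.5752 → C = 74.37°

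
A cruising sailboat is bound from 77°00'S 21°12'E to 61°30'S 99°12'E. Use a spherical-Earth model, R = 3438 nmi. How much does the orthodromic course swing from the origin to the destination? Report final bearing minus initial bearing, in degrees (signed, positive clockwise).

Initial bearing θ₁ = atan2(sin Δλ cos φ₂, cos φ₁ sin φ₂ − sin φ₁ cos φ₂ cos Δλ) = 102.21°
Final bearing θ₂ = (initial bearing from the destination back to the start) + 180° = 27.44°
Δθ = θ₂ − θ₁ = -74.8°

-74.8°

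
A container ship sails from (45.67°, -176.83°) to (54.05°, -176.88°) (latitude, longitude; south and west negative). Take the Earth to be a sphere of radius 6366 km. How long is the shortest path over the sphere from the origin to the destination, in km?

931 km

cos σ = sin φ₁ sin φ₂ + cos φ₁ cos φ₂ cos Δλ
      = sin(45.67°)sin(54.05°) + cos(45.67°)cos(54.05°)cos(-0.05°) = 0.9893
σ = 8.380° → d = Rσ = 6366·0.14626 = 931 km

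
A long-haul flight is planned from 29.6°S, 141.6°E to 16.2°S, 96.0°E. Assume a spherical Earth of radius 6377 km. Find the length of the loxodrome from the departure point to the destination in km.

4894 km

Rhumb course C = atan2(Δλ, Δψ) with Δψ = ln[tan(π/4+φ₂/2)/tan(π/4+φ₁/2)] = +0.2547, Δλ = -0.7959 → C = 287.74°
d = R·|Δφ| / |cos C| = 6377·0.23387 / 0.30477 = 4894 km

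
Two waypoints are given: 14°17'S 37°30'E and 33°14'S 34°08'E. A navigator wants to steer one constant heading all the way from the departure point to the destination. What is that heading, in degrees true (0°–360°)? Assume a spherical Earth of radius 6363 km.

Δψ = ln[tan(π/4+φ₂/2)/tan(π/4+φ₁/2)] = -0.3637
Δλ = -0.0588 rad (taken the short way round)
course = atan2(Δλ, Δψ) = 189.18°

189.2°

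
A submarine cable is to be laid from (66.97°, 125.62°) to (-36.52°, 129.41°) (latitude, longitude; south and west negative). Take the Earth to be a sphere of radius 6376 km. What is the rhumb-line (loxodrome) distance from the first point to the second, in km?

Δψ = ln[tan(π/4+φ₂/2)/tan(π/4+φ₁/2)] = -2.2765;  Δφ = -1.8062 rad,  Δλ = +0.0661 rad
q = Δφ/Δψ = 0.7934
d = R·√(Δφ² + q²Δλ²) = 6376·1.80700 = 11521 km

11521 km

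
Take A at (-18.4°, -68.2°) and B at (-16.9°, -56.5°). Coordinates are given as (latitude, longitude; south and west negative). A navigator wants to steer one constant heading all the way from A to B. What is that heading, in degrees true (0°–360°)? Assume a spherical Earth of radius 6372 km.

Δψ = ln[tan(π/4+φ₂/2)/tan(π/4+φ₁/2)] = +0.0275
Δλ = +0.2042 rad (taken the short way round)
course = atan2(Δλ, Δψ) = 82.34°

82.3°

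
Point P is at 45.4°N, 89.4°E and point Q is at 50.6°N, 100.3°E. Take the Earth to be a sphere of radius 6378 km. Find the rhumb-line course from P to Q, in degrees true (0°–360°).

Meridional parts: M(φ₁)=+0.8913, M(φ₂)=+1.0271 → ΔM = +0.1358;  Δλ = +0.1902 rad
tan C = Δλ / ΔM = +1.4009 → C = 54.48°

54.5°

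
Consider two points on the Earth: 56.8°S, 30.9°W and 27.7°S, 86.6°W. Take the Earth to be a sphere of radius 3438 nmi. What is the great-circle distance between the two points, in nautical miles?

cos σ = sin φ₁ sin φ₂ + cos φ₁ cos φ₂ cos Δλ
      = sin(-56.80°)sin(-27.70°) + cos(-56.80°)cos(-27.70°)cos(-55.70°) = 0.6622
σ = 48.535° → d = Rσ = 3438·0.84709 = 2912 nmi

2912 nmi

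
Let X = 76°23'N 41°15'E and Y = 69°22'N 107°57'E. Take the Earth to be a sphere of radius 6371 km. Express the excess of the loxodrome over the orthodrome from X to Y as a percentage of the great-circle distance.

Great circle: σ = 0.3412 rad → d_gc = Rσ = 2173.6 km
Rhumb: Δφ = -0.1225, Δλ = +1.1641, Δψ = -0.4218, q = Δφ/Δψ = 0.2903 → d_rh = R√(Δφ²+q²Δλ²) = 2290.4 km
Excess = (2290.4 − 2173.6) / 2173.6 = 116.8 / 2173.6 = 5.37% ≈ 5.4%

5.4%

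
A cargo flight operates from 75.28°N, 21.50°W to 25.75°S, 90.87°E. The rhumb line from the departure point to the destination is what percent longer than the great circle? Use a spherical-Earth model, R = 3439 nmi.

6.4%

Great circle: σ = 2.1028 rad → d_gc = Rσ = 7231.6 nmi
Rhumb: Δφ = -1.7633, Δλ = +1.9612, Δψ = -2.5120, q = Δφ/Δψ = 0.7020 → d_rh = R√(Δφ²+q²Δλ²) = 7693.3 nmi
Excess = (7693.3 − 7231.6) / 7231.6 = 461.7 / 7231.6 = 6.38% ≈ 6.4%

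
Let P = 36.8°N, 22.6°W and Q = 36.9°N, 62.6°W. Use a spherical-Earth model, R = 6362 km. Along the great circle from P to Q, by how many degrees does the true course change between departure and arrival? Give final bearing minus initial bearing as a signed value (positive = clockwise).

At departure: θ₁ = atan2(sin Δλ cos φ₂, cos φ₁ sin φ₂ − sin φ₁ cos φ₂ cos Δλ) = 282.49°
At arrival: θ₂ = atan2(sin Δλ cos φ₁, −cos φ₂ sin φ₁ + sin φ₂ cos φ₁ cos Δλ) = 257.86°
Δθ = θ₂ − θ₁ = -24.6°

-24.6°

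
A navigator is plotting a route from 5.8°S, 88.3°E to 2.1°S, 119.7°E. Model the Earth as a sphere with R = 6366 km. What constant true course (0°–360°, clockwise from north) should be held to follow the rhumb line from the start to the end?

Δψ = ln[tan(π/4+φ₂/2)/tan(π/4+φ₁/2)] = +0.0647
Δλ = +0.5480 rad (taken the short way round)
course = atan2(Δλ, Δψ) = 83.26°

83.3°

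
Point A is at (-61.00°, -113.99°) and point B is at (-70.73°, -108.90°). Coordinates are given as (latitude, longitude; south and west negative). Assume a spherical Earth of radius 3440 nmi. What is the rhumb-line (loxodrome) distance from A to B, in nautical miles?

597 nmi

Δψ = ln[tan(π/4+φ₂/2)/tan(π/4+φ₁/2)] = -0.4209;  Δφ = -0.1698 rad,  Δλ = +0.0888 rad
q = Δφ/Δψ = 0.4034
d = R·√(Δφ² + q²Δλ²) = 3440·0.17356 = 597 nmi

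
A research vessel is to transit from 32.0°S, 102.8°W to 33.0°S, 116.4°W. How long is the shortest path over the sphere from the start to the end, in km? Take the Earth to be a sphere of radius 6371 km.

cos σ = sin φ₁ sin φ₂ + cos φ₁ cos φ₂ cos Δλ
      = sin(-32.00°)sin(-33.00°) + cos(-32.00°)cos(-33.00°)cos(-13.60°) = 0.9799
σ = 11.506° → d = Rσ = 6371·0.20081 = 1279 km

1279 km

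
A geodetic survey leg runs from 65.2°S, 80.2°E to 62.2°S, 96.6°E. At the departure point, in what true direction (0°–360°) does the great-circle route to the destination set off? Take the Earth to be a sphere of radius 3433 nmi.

θ = atan2( sin Δλ·cos φ₂ ,  cos φ₁ sin φ₂ − sin φ₁ cos φ₂ cos Δλ )
  = atan2(+0.1317, +0.0351) = 75.07°

75.1°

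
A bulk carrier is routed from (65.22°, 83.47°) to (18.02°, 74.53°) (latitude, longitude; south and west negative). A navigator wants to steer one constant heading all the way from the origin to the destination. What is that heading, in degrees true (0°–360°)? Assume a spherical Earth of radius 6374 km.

Meridional parts: M(φ₁)=+1.5156, M(φ₂)=+0.3198 → ΔM = -1.1958;  Δλ = -0.1560 rad
tan C = Δλ / ΔM = +0.1305 → C = 187.43°

187.4°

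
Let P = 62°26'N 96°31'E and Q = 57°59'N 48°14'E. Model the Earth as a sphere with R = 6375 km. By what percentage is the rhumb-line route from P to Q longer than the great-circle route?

Great circle: σ = 0.4155 rad → d_gc = Rσ = 2649.0 km
Rhumb: Δφ = -0.0777, Δλ = -0.8427, Δψ = -0.1566, q = Δφ/Δψ = 0.4960 → d_rh = R√(Δφ²+q²Δλ²) = 2710.0 km
Excess = (2710.0 − 2649.0) / 2649.0 = 61.0 / 2649.0 = 2.30% ≈ 2.3%

2.3%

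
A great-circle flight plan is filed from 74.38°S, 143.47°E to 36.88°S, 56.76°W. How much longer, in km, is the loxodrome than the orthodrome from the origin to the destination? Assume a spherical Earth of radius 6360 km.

Great circle: cos σ = sin φ₁ sin φ₂ + cos φ₁ cos φ₂ cos Δλ,  σ = 1.1854 rad → d_gc = 7539.4 km
Rhumb line: Δψ = +1.2932, q = Δφ/Δψ = 0.5061, d_rh = R√(Δφ²+q²Δλ²) = 9893.8 km
Excess = 9893.8 − 7539.4 = 2354.4 ≈ 2354 km

2354 km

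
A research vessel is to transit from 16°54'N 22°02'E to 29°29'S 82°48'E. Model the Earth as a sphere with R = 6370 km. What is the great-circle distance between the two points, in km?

8306 km

cos σ = sin φ₁ sin φ₂ + cos φ₁ cos φ₂ cos Δλ
      = sin(16.90°)sin(-29.48°) + cos(16.90°)cos(-29.48°)cos(60.77°) = 0.2637
σ = 74.711° → d = Rσ = 6370·1.30395 = 8306 km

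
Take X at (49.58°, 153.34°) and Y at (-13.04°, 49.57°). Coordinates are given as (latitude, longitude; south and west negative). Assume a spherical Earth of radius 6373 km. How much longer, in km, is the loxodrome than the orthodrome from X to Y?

304 km

Great circle: cos σ = sin φ₁ sin φ₂ + cos φ₁ cos φ₂ cos Δλ,  σ = 1.8988 rad → d_gc = 12100.9 km
Rhumb line: Δψ = -1.2289, q = Δφ/Δψ = 0.8893, d_rh = R√(Δφ²+q²Δλ²) = 12405.1 km
Excess = 12405.1 − 12100.9 = 304.2 ≈ 304 km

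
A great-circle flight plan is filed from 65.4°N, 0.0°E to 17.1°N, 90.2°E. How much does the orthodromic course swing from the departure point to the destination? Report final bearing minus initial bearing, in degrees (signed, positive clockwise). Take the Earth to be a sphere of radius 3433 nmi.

Initial bearing θ₁ = atan2(sin Δλ cos φ₂, cos φ₁ sin φ₂ − sin φ₁ cos φ₂ cos Δλ) = 82.52°
Final bearing θ₂ = (initial bearing from the destination back to the start) + 180° = 154.42°
Δθ = θ₂ − θ₁ = +71.9°

+71.9°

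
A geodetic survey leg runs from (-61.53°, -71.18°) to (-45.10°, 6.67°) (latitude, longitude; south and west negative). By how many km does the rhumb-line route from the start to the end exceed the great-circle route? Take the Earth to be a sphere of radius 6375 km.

Great circle: cos σ = sin φ₁ sin φ₂ + cos φ₁ cos φ₂ cos Δλ,  σ = 0.8045 rad → d_gc = 5128.4 km
Rhumb line: Δψ = +0.4878, q = Δφ/Δψ = 0.5879, d_rh = R√(Δφ²+q²Δλ²) = 5410.2 km
Excess = 5410.2 − 5128.4 = 281.8 ≈ 282 km

282 km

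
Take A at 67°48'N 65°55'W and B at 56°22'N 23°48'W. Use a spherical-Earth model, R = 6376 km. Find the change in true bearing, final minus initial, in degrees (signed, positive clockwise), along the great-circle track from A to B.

+37.8°

At departure: θ₁ = atan2(sin Δλ cos φ₂, cos φ₁ sin φ₂ − sin φ₁ cos φ₂ cos Δλ) = 100.05°
At arrival: θ₂ = atan2(sin Δλ cos φ₁, −cos φ₂ sin φ₁ + sin φ₂ cos φ₁ cos Δλ) = 137.80°
Δθ = θ₂ − θ₁ = +37.8°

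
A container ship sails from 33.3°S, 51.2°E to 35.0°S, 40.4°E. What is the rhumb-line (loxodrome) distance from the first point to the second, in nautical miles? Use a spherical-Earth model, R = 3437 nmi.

546 nmi

Δψ = ln[tan(π/4+φ₂/2)/tan(π/4+φ₁/2)] = -0.0359;  Δφ = -0.0297 rad,  Δλ = -0.1885 rad
q = Δφ/Δψ = 0.8275
d = R·√(Δφ² + q²Δλ²) = 3437·0.15878 = 546 nmi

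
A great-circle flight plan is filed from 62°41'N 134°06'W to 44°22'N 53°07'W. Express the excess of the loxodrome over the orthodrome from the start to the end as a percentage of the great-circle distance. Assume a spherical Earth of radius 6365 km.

6.0%

Great circle: σ = 0.8330 rad → d_gc = Rσ = 5301.8 km
Rhumb: Δφ = -0.3197, Δλ = +1.4134, Δψ = -0.5489, q = Δφ/Δψ = 0.5825 → d_rh = R√(Δφ²+q²Δλ²) = 5621.3 km
Excess = (5621.3 − 5301.8) / 5301.8 = 319.5 / 5301.8 = 6.03% ≈ 6.0%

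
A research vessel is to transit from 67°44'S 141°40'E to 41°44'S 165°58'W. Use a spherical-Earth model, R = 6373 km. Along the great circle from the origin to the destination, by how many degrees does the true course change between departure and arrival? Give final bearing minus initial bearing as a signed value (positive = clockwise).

Initial bearing θ₁ = atan2(sin Δλ cos φ₂, cos φ₁ sin φ₂ − sin φ₁ cos φ₂ cos Δλ) = 74.00°
Final bearing θ₂ = (initial bearing from the destination back to the start) + 180° = 29.22°
Δθ = θ₂ − θ₁ = -44.8°

-44.8°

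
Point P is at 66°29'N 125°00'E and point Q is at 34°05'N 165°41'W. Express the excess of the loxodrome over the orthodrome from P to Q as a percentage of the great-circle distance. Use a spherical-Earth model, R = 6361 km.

Great circle: σ = 0.8885 rad → d_gc = Rσ = 5651.7 km
Rhumb: Δφ = -0.5655, Δλ = +1.2098, Δψ = -0.9361, q = Δφ/Δψ = 0.6041 → d_rh = R√(Δφ²+q²Δλ²) = 5878.0 km
Excess = (5878.0 − 5651.7) / 5651.7 = 226.3 / 5651.7 = 4.00% ≈ 4.0%

4.0%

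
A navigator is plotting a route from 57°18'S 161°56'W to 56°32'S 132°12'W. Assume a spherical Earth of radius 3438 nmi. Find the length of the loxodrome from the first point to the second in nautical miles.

Δψ = ln[tan(π/4+φ₂/2)/tan(π/4+φ₁/2)] = +0.0245;  Δφ = +0.0134 rad,  Δλ = +0.5189 rad
q = Δφ/Δψ = 0.5458
d = R·√(Δφ² + q²Δλ²) = 3438·0.28357 = 975 nmi

975 nmi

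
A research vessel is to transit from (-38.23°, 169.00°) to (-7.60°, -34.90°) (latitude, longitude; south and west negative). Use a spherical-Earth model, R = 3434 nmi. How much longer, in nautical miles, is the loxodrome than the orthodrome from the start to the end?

938 nmi

Great circle: cos σ = sin φ₁ sin φ₂ + cos φ₁ cos φ₂ cos Δλ,  σ = 2.2524 rad → d_gc = 7734.7 nmi
Rhumb line: Δψ = +0.5901, q = Δφ/Δψ = 0.9060, d_rh = R√(Δφ²+q²Δλ²) = 8672.9 nmi
Excess = 8672.9 − 7734.7 = 938.2 ≈ 938 nmi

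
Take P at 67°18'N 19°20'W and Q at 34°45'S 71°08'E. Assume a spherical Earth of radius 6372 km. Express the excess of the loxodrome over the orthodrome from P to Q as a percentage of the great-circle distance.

2.2%

Great circle: σ = 2.1275 rad → d_gc = Rσ = 13556.7 km
Rhumb: Δφ = -1.7811, Δλ = +1.5789, Δψ = -2.2533, q = Δφ/Δψ = 0.7904 → d_rh = R√(Δφ²+q²Δλ²) = 13858.2 km
Excess = (13858.2 − 13556.7) / 13556.7 = 301.5 / 13556.7 = 2.22% ≈ 2.2%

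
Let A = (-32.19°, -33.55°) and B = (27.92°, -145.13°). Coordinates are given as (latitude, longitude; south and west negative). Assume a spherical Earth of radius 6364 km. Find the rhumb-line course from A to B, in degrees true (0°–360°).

299.5°

Δψ = ln[tan(π/4+φ₂/2)/tan(π/4+φ₁/2)] = +1.1018
Δλ = -1.9474 rad (taken the short way round)
course = atan2(Δλ, Δψ) = 299.50°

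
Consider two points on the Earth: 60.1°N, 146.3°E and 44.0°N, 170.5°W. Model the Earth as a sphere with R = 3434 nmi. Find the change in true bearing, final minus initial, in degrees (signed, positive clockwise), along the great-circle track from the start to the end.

At departure: θ₁ = atan2(sin Δλ cos φ₂, cos φ₁ sin φ₂ − sin φ₁ cos φ₂ cos Δλ) = 102.40°
At arrival: θ₂ = atan2(sin Δλ cos φ₁, −cos φ₂ sin φ₁ + sin φ₂ cos φ₁ cos Δλ) = 137.41°
Δθ = θ₂ − θ₁ = +35.0°

+35.0°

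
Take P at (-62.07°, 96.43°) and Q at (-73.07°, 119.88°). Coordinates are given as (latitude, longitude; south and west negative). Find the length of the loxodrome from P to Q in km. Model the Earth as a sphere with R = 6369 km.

Δψ = ln[tan(π/4+φ₂/2)/tan(π/4+φ₁/2)] = -0.5134;  Δφ = -0.1920 rad,  Δλ = +0.4093 rad
q = Δφ/Δψ = 0.3740
d = R·√(Δφ² + q²Δλ²) = 6369·0.24553 = 1564 km

1564 km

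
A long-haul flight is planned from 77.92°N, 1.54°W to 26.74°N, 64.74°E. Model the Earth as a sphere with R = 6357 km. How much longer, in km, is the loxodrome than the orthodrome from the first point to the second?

248 km

Great circle: cos σ = sin φ₁ sin φ₂ + cos φ₁ cos φ₂ cos Δλ,  σ = 1.0296 rad → d_gc = 6545.2 km
Rhumb line: Δψ = -1.7615, q = Δφ/Δψ = 0.5071, d_rh = R√(Δφ²+q²Δλ²) = 6793.5 km
Excess = 6793.5 − 6545.2 = 248.3 ≈ 248 km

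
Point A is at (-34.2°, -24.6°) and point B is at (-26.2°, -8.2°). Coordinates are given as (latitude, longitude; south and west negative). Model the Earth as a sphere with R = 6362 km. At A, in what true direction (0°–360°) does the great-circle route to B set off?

θ = atan2( sin Δλ·cos φ₂ ,  cos φ₁ sin φ₂ − sin φ₁ cos φ₂ cos Δλ )
  = atan2(+0.2533, +0.1187) = 64.90°

64.9°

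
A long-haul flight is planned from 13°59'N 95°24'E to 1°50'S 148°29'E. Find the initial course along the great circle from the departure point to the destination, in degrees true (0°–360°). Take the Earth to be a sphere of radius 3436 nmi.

θ = atan2( sin Δλ·cos φ₂ ,  cos φ₁ sin φ₂ − sin φ₁ cos φ₂ cos Δλ )
  = atan2(+0.7991, -0.1761) = 102.43°

102.4°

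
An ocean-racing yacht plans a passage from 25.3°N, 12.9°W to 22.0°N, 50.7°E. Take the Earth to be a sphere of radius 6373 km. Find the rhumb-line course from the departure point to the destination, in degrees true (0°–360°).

93.2°

Meridional parts: M(φ₁)=+0.4567, M(φ₂)=+0.3938 → ΔM = -0.0629;  Δλ = +1.1100 rad
tan C = Δλ / ΔM = -17.6507 → C = 93.24°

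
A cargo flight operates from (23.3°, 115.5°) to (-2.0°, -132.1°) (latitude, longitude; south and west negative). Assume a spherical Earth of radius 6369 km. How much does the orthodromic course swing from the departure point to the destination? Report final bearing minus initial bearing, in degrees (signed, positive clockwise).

+31.6°

At departure: θ₁ = atan2(sin Δλ cos φ₂, cos φ₁ sin φ₂ − sin φ₁ cos φ₂ cos Δλ) = 82.69°
At arrival: θ₂ = atan2(sin Δλ cos φ₁, −cos φ₂ sin φ₁ + sin φ₂ cos φ₁ cos Δλ) = 114.28°
Δθ = θ₂ − θ₁ = +31.6°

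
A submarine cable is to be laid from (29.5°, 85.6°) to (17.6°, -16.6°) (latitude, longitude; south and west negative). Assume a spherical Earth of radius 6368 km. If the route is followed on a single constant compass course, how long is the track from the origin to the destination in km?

Δψ = ln[tan(π/4+φ₂/2)/tan(π/4+φ₁/2)] = -0.2271;  Δφ = -0.2077 rad,  Δλ = -1.7837 rad
q = Δφ/Δψ = 0.9144
d = R·√(Δφ² + q²Δλ²) = 6368·1.64427 = 10471 km

10471 km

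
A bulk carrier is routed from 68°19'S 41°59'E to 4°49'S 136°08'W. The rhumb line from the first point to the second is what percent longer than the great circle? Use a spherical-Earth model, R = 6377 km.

31.9%

Great circle: σ = 1.8650 rad → d_gc = Rσ = 11892.9 km
Rhumb: Δφ = +1.1083, Δλ = -3.1087, Δψ = +1.5686, q = Δφ/Δψ = 0.7065 → d_rh = R√(Δφ²+q²Δλ²) = 15688.6 km
Excess = (15688.6 − 11892.9) / 11892.9 = 3795.7 / 11892.9 = 31.92% ≈ 31.9%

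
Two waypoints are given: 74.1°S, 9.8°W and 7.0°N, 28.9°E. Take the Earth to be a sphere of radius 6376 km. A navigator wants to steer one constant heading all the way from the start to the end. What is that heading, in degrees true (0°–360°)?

Δψ = ln[tan(π/4+φ₂/2)/tan(π/4+φ₁/2)] = +2.0911
Δλ = +0.6754 rad (taken the short way round)
course = atan2(Δλ, Δψ) = 17.90°

17.9°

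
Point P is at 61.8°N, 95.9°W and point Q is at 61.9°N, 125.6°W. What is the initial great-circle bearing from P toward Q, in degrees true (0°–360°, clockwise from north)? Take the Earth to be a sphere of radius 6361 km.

θ = atan2( sin Δλ·cos φ₂ ,  cos φ₁ sin φ₂ − sin φ₁ cos φ₂ cos Δλ )
  = atan2(-0.2334, +0.0563) = 283.56°

283.6°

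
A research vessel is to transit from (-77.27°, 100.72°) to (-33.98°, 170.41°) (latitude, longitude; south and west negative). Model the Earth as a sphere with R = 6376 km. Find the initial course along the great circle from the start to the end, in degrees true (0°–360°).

78.5°

θ = atan2( sin Δλ·cos φ₂ ,  cos φ₁ sin φ₂ − sin φ₁ cos φ₂ cos Δλ )
  = atan2(+0.7777, +0.1576) = 78.54°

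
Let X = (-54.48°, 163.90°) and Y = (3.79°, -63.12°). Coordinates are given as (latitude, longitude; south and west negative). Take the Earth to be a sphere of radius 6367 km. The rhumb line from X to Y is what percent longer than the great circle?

Great circle: σ = 2.0365 rad → d_gc = Rσ = 12966.1 km
Rhumb: Δφ = +1.0170, Δλ = +2.3209, Δψ = +1.2047, q = Δφ/Δψ = 0.8442 → d_rh = R√(Δφ²+q²Δλ²) = 14055.4 km
Excess = (14055.4 − 12966.1) / 12966.1 = 1089.3 / 12966.1 = 8.40% ≈ 8.4%

8.4%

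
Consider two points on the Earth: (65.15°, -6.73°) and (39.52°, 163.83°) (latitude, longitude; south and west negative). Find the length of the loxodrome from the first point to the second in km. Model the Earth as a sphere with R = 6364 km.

11499 km

Δψ = ln[tan(π/4+φ₂/2)/tan(π/4+φ₁/2)] = -0.7607;  Δφ = -0.4473 rad,  Δλ = +2.9768 rad
q = Δφ/Δψ = 0.5881
d = R·√(Δφ² + q²Δλ²) = 6364·1.80687 = 11499 km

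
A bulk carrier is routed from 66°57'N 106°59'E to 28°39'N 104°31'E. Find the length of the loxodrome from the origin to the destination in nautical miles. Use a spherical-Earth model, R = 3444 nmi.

2304 nmi

Δψ = ln[tan(π/4+φ₂/2)/tan(π/4+φ₁/2)] = -1.0678;  Δφ = -0.6685 rad,  Δλ = -0.0431 rad
q = Δφ/Δψ = 0.6260
d = R·√(Δφ² + q²Δλ²) = 3444·0.66900 = 2304 nmi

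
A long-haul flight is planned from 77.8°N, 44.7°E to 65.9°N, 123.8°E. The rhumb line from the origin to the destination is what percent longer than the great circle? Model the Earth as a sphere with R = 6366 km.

Great circle: σ = 0.4310 rad → d_gc = Rσ = 2743.9 km
Rhumb: Δφ = -0.2077, Δλ = +1.3806, Δψ = -0.6919, q = Δφ/Δψ = 0.3002 → d_rh = R√(Δφ²+q²Δλ²) = 2951.0 km
Excess = (2951.0 − 2743.9) / 2743.9 = 207.1 / 2743.9 = 7.548% ≈ 7.5%

7.5%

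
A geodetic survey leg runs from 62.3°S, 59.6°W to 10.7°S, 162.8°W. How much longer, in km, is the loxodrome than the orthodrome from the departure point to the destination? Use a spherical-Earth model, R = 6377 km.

652 km

Great circle: cos σ = sin φ₁ sin φ₂ + cos φ₁ cos φ₂ cos Δλ,  σ = 1.5107 rad → d_gc = 9633.6 km
Rhumb line: Δψ = +1.2123, q = Δφ/Δψ = 0.7428, d_rh = R√(Δφ²+q²Δλ²) = 10285.2 km
Excess = 10285.2 − 9633.6 = 651.6 ≈ 652 km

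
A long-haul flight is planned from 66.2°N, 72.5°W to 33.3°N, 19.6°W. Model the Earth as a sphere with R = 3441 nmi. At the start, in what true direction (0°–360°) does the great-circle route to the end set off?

109.8°

N = sin Δλ·cos φ₂ = +0.6666;  D = cos φ₁ sin φ₂ − sin φ₁ cos φ₂ cos Δλ = -0.2397
initial course = atan2(N, D) = 109.78°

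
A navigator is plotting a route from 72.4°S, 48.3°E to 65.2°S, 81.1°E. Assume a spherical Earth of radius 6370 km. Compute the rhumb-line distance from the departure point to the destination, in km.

1532 km

Rhumb course C = atan2(Δλ, Δψ) with Δψ = ln[tan(π/4+φ₂/2)/tan(π/4+φ₁/2)] = +0.3508, Δλ = +0.5725 → C = 58.50°
d = R·|Δφ| / |cos C| = 6370·0.12566 / 0.52251 = 1532 km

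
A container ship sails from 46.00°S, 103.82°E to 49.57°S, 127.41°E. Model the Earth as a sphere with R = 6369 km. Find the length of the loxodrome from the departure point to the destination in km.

Rhumb course C = atan2(Δλ, Δψ) with Δψ = ln[tan(π/4+φ₂/2)/tan(π/4+φ₁/2)] = -0.0928, Δλ = +0.4117 → C = 102.70°
d = R·|Δφ| / |cos C| = 6369·0.06231 / 0.21984 = 1805 km

1805 km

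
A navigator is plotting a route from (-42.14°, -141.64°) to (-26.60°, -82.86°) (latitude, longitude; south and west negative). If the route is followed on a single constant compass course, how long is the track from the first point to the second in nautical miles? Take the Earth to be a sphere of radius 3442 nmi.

3044 nmi

Δψ = ln[tan(π/4+φ₂/2)/tan(π/4+φ₁/2)] = +0.3306;  Δφ = +0.2712 rad,  Δλ = +1.0259 rad
q = Δφ/Δψ = 0.8205
d = R·√(Δφ² + q²Δλ²) = 3442·0.88436 = 3044 nmi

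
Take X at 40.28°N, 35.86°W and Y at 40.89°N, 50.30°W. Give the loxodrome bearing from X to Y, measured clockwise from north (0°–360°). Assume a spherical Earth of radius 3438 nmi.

273.2°

Δψ = ln[tan(π/4+φ₂/2)/tan(π/4+φ₁/2)] = +0.0140
Δλ = -0.2520 rad (taken the short way round)
course = atan2(Δλ, Δψ) = 273.18°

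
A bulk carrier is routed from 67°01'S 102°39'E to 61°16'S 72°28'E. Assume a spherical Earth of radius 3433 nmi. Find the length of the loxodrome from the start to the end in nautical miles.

858 nmi

Rhumb course C = atan2(Δλ, Δψ) with Δψ = ln[tan(π/4+φ₂/2)/tan(π/4+φ₁/2)] = +0.2310, Δλ = -0.5268 → C = 293.68°
d = R·|Δφ| / |cos C| = 3433·0.10036 / 0.40162 = 858 nmi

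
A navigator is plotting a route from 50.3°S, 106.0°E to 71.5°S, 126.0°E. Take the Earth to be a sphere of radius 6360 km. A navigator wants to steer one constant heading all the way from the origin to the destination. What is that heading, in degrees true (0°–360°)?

156.3°

Δψ = ln[tan(π/4+φ₂/2)/tan(π/4+φ₁/2)] = -0.7960
Δλ = +0.3491 rad (taken the short way round)
course = atan2(Δλ, Δψ) = 156.32°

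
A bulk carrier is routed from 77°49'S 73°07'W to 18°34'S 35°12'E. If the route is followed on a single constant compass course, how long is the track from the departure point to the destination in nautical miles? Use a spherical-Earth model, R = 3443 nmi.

5013 nmi

Rhumb course C = atan2(Δλ, Δψ) with Δψ = ln[tan(π/4+φ₂/2)/tan(π/4+φ₁/2)] = +1.9077, Δλ = +1.8905 → C = 44.74°
d = R·|Δφ| / |cos C| = 3443·1.03411 / 0.71030 = 5013 nmi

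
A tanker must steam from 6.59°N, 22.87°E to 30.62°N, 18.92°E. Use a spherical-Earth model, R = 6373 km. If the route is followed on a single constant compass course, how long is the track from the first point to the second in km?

2705 km

Rhumb course C = atan2(Δλ, Δψ) with Δψ = ln[tan(π/4+φ₂/2)/tan(π/4+φ₁/2)] = +0.4466, Δλ = -0.0689 → C = 351.22°
d = R·|Δφ| / |cos C| = 6373·0.41940 / 0.98829 = 2705 km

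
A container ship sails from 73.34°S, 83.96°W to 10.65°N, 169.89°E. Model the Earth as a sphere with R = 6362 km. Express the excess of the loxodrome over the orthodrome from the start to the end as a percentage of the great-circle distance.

Great circle: σ = 1.8291 rad → d_gc = Rσ = 11636.6 km
Rhumb: Δφ = +1.4659, Δλ = -1.8527, Δψ = +2.1082, q = Δφ/Δψ = 0.6953 → d_rh = R√(Δφ²+q²Δλ²) = 12415.4 km
Excess = (12415.4 − 11636.6) / 11636.6 = 778.8 / 11636.6 = 6.69% ≈ 6.7%

6.7%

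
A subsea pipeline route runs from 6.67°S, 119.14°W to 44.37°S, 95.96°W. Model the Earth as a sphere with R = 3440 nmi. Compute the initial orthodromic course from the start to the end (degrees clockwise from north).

155.5°

θ = atan2( sin Δλ·cos φ₂ ,  cos φ₁ sin φ₂ − sin φ₁ cos φ₂ cos Δλ )
  = atan2(+0.2814, -0.6182) = 155.53°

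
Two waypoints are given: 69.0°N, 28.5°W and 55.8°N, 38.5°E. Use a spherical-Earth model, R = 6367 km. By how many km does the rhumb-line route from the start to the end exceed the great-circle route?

Great circle: cos σ = sin φ₁ sin φ₂ + cos φ₁ cos φ₂ cos Δλ,  σ = 0.5532 rad → d_gc = 3522.2 km
Rhumb line: Δψ = -0.5067, q = Δφ/Δψ = 0.4546, d_rh = R√(Δφ²+q²Δλ²) = 3689.1 km
Excess = 3689.1 − 3522.2 = 166.9 ≈ 167 km

167 km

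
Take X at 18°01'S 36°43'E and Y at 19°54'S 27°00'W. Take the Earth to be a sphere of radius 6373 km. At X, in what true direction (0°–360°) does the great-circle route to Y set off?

257.0°

θ = atan2( sin Δλ·cos φ₂ ,  cos φ₁ sin φ₂ − sin φ₁ cos φ₂ cos Δλ )
  = atan2(-0.8431, -0.1949) = 256.98°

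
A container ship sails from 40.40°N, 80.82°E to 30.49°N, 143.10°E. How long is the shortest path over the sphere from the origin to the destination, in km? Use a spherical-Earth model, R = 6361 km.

cos σ = sin φ₁ sin φ₂ + cos φ₁ cos φ₂ cos Δλ
      = sin(40.40°)sin(30.49°) + cos(40.40°)cos(30.49°)cos(62.28°) = 0.6341
σ = 50.647° → d = Rσ = 6361·0.88396 = 5623 km

5623 km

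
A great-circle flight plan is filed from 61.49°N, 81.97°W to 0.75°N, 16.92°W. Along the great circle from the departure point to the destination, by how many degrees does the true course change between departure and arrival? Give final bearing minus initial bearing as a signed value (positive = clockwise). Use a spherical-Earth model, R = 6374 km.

+41.8°

At departure: θ₁ = atan2(sin Δλ cos φ₂, cos φ₁ sin φ₂ − sin φ₁ cos φ₂ cos Δλ) = 111.90°
At arrival: θ₂ = atan2(sin Δλ cos φ₁, −cos φ₂ sin φ₁ + sin φ₂ cos φ₁ cos Δλ) = 153.71°
Δθ = θ₂ − θ₁ = +41.8°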